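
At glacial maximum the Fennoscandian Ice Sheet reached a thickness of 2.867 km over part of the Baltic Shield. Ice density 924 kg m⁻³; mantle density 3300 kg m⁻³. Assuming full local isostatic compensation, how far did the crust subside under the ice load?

0.803 km

Equating mass per unit area of the two columns: the ice load ρ_ice t is balanced by mantle displaced below, ρ_m s.
s = t ρ_ice / ρ_m = 2.867 km × 924/3300 = 0.803 km.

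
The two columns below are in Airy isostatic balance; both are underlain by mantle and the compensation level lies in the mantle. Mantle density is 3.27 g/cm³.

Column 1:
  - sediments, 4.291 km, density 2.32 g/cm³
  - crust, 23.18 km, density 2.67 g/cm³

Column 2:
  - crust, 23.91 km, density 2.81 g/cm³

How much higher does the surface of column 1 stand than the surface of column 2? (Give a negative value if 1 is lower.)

For any compensation level in the mantle, the mantle terms cancel and isostasy reduces to e = (Σt_1 − Σt_2) − (Σ(ρt)_1 − Σ(ρt)_2) / ρ_m.
Σt_1 = 27.471 km; Σt_2 = 23.91 km; Σ(ρt)_1 = 71.84572; Σ(ρt)_2 = 67.1871 (in km·g/cm³).
e = (27.471 − 23.91) − (71.84572 − 67.1871) / 3.27 = 2.14 km.

2.14 km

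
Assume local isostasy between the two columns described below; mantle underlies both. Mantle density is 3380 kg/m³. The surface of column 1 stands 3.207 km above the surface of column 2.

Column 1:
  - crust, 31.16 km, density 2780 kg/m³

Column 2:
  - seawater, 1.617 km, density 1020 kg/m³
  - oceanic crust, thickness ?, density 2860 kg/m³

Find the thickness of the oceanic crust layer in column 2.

Take the compensation level at the base of the deeper column (depth z_c below the surface of column 1) and equate Σ ρ_i t_i down to z_c; mantle fills any gap and the z_c terms cancel.
Column 1: 31.16×2780 + (z_c − 31.16)×3380
Column 2: 3.207×0 + 1.617×1020 + x×2860 + (z_c − 3.207 − 1.617 − x)×3380
The z_c×3380 term appears on both sides and cancels. Collect the known terms of each column as K = Σ(ρt)_known − 3380 × (depth of known layers): K_1 = 86624.8 − 3380×31.16 = −18696; K_2 = 1649.34 − 3380×(3.207 + 1.617) = −14655.78.
Balance: K_1 = K_2 − x×(3380 − 2860), so x = (K_2 − K_1)/(3380 − 2860) = 4040.22/520 = 7.77 km.

7.77 km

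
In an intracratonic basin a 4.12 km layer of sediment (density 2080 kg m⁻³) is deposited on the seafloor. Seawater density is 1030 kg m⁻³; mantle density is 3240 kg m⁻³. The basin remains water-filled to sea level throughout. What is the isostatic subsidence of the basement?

1.96 km

Submarine loading: the sediment displaces seawater, and the subsidence is in turn flooded, so s (ρ_m − ρ_w) = t (ρ_sed − ρ_w).
s = 4.12 km × (2080 − 1030) / (3240 − 1030) = 1.96 km.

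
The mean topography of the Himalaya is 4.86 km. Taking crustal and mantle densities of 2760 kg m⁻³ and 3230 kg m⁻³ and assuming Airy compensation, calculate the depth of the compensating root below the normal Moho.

28.5 km

By Archimedes' principle applied to the lithosphere: the weight of the topography is balanced by the buoyancy of the root, ρ_c h = (ρ_m − ρ_c) r.
r = h · ρ_c / (ρ_m − ρ_c) = 4.86 km × 2760 / (3230 − 2760) = 28.5 km.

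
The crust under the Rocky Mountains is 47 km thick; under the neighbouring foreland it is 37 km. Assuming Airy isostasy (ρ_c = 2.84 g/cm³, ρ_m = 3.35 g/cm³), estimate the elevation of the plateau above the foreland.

Excess crust Δ = 47 km − 37 km = 10 km, split between elevation h and root r with h + r = Δ.
Airy balance ρ_c h = (ρ_m − ρ_c) r gives r = h ρ_c/(ρ_m − ρ_c), so h (1 + ρ_c/(ρ_m − ρ_c)) = Δ, i.e. h = Δ (ρ_m − ρ_c)/ρ_m.
h = 10 km × 0.51/3.35 = 1.52 km.

1.52 km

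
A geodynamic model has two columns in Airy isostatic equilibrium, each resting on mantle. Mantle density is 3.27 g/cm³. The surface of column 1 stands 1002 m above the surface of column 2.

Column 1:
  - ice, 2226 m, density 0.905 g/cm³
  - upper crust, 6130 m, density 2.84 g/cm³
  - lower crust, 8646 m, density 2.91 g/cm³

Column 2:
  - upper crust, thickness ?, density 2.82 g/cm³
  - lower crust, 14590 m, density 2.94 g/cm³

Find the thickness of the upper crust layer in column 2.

Take the compensation level at the base of the deeper column (depth z_c below the surface of column 1) and equate Σ ρ_i t_i down to z_c; mantle fills any gap and the z_c terms cancel.
Column 1: 2226×0.905 + 6130×2.84 + 8646×2.91 + (z_c − 17002)×3.27
Column 2: 1002×0 + x×2.82 + 14590×2.94 + (z_c − 1002 − 14590 − x)×3.27
The z_c×3.27 term appears on both sides and cancels. Collect the known terms of each column as K = Σ(ρt)_known − 3.27 × (depth of known layers): K_1 = 44583.59 − 3.27×17002 = −11012.95; K_2 = 42894.6 − 3.27×(1002 + 14590) = −8091.24.
Balance: K_1 = K_2 − x×(3.27 − 2.82), so x = (K_2 − K_1)/(3.27 − 2.82) = 2921.71/0.45 = 6490 m.

6490 m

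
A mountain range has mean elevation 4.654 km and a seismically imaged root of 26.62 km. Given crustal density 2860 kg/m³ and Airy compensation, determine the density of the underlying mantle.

Airy balance: ρ_c h = (ρ_m − ρ_c) r → ρ_m = ρ_c (1 + h/r).
ρ_m = 2860 × (1 + 4.654 km/26.62 km) = 3360 kg/m³.

3360 kg/m³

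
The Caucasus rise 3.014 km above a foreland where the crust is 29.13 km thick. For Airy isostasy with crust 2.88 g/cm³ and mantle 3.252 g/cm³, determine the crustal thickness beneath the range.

55.5 km

Root depth r = h ρ_c / (ρ_m − ρ_c) = 3.014 km × 2.88 / 0.372 = 23.33 km.
Total thickness = T + h + r = 29.13 km + 3.014 km + 23.33 km = 55.5 km.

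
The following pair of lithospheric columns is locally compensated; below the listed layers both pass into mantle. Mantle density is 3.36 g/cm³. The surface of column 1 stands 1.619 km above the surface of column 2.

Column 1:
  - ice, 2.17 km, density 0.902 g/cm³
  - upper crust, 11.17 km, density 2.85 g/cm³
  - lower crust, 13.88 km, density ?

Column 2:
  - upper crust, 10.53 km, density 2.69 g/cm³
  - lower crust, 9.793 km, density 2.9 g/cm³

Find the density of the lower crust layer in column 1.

Take the compensation level at the base of the deeper column (depth z_c below the surface of column 1) and equate Σ ρ_i t_i down to z_c; mantle fills any gap and the z_c terms cancel.
Column 1: 2.17×0.902 + 11.17×2.85 + 13.88×ρ + (z_c − 27.22)×3.36
Column 2: 1.619×0 + 10.53×2.69 + 9.793×2.9 + (z_c − 1.619 − 20.323)×3.36
The z_c×3.36 term appears on both sides and cancels. Collect the known terms of each column as K = Σ(ρt)_known − 3.36 × (depth of known layers): K_1 = 33.79184 − 3.36×27.22 = −57.66736; K_2 = 56.7254 − 3.36×(1.619 + 20.323) = −16.99972.
Balance: K_1 + 13.88×ρ = K_2, so ρ = (K_2 − K_1)/13.88 = 40.6676/13.88 = 2.93 g/cm³.

2.93 g/cm³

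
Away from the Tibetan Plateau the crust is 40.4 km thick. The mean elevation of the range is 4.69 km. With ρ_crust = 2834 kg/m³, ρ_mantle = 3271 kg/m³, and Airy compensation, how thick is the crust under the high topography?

75.5 km

Root depth r = h ρ_c / (ρ_m − ρ_c) = 4.69 km × 2834 / 437 = 30.42 km.
Total thickness = T + h + r = 40.4 km + 4.69 km + 30.42 km = 75.5 km.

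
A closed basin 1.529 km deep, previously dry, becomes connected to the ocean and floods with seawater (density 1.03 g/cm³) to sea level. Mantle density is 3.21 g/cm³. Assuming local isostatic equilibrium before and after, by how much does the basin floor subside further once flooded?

After flooding the water column is d + s deep. Its weight must equal the weight of mantle displaced by the extra subsidence s: (d + s) ρ_w = s ρ_m.
s = d ρ_w / (ρ_m − ρ_w) = 1.529 km × 1.03/(3.21 − 1.03) = 0.722 km.

0.722 km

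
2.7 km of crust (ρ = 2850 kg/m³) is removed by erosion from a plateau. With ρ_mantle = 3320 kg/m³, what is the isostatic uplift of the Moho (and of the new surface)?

Unloading: uplift u = e ρ_c/ρ_m = 2.7 km × 2850/3320 = 2.32 km.

2.32 km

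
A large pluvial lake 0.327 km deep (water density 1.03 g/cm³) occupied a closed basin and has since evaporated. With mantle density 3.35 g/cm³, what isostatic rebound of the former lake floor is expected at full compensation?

u = d ρ_w/ρ_m = 0.327 km × 1.03/3.35 = 0.101 km.

0.101 km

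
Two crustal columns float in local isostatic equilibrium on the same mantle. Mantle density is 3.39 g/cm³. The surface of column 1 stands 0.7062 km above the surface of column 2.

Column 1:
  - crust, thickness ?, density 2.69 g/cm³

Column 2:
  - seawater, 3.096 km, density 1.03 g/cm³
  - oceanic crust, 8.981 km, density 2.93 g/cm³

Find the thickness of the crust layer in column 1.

Take the compensation level at the base of the deeper column (depth z_c below the surface of column 1) and equate Σ ρ_i t_i down to z_c; mantle fills any gap and the z_c terms cancel.
Column 1: x×2.69 + (z_c − 0 − x)×3.39
Column 2: 0.7062×0 + 3.096×1.03 + 8.981×2.93 + (z_c − 0.7062 − 12.077)×3.39
The z_c×3.39 term appears on both sides and cancels. Collect the known terms of each column as K = Σ(ρt)_known − 3.39 × (depth of known layers): K_1 = 0 − 3.39×0 = 0; K_2 = 29.50321 − 3.39×(0.7062 + 12.077) = −13.831838.
Balance: K_1 − x×(3.39 − 2.69) = K_2, so x = (K_1 − K_2)/(3.39 − 2.69) = 13.8318/0.7 = 19.8 km.

19.8 km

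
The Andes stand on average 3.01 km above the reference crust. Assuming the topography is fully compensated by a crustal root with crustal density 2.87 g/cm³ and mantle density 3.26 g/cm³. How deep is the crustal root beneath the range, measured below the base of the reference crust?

22.2 km

Isostatic balance requires: the weight of the topography is balanced by the buoyancy of the root, ρ_c h = (ρ_m − ρ_c) r.
r = h · ρ_c / (ρ_m − ρ_c) = 3.01 km × 2.87 / (3.26 − 2.87) = 22.2 km.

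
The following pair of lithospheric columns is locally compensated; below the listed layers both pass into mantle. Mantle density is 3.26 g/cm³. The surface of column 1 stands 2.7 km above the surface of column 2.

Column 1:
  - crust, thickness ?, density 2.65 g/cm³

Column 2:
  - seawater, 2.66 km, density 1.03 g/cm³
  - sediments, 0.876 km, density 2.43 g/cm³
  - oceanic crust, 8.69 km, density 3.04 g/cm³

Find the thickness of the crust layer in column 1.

Take the compensation level at the base of the deeper column (depth z_c below the surface of column 1) and equate Σ ρ_i t_i down to z_c; mantle fills any gap and the z_c terms cancel.
Column 1: x×2.65 + (z_c − 0 − x)×3.26
Column 2: 2.7×0 + 2.66×1.03 + 0.876×2.43 + 8.69×3.04 + (z_c − 2.7 − 12.226)×3.26
The z_c×3.26 term appears on both sides and cancels. Collect the known terms of each column as K = Σ(ρt)_known − 3.26 × (depth of known layers): K_1 = 0 − 3.26×0 = 0; K_2 = 31.28608 − 3.26×(2.7 + 12.226) = −17.37268.
Balance: K_1 − x×(3.26 − 2.65) = K_2, so x = (K_1 − K_2)/(3.26 − 2.65) = 17.3727/0.61 = 28.5 km.

28.5 km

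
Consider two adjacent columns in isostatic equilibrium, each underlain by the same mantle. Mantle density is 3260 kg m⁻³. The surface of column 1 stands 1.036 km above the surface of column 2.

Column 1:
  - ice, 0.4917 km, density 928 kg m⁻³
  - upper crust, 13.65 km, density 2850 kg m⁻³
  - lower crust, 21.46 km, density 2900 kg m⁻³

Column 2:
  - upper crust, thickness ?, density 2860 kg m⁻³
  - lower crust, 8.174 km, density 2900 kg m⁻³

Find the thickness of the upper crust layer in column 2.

Take the compensation level at the base of the deeper column (depth z_c below the surface of column 1) and equate Σ ρ_i t_i down to z_c; mantle fills any gap and the z_c terms cancel.
Column 1: 0.4917×928 + 13.65×2850 + 21.46×2900 + (z_c − 35.6017)×3260
Column 2: 1.036×0 + x×2860 + 8.174×2900 + (z_c − 1.036 − 8.174 − x)×3260
The z_c×3260 term appears on both sides and cancels. Collect the known terms of each column as K = Σ(ρt)_known − 3260 × (depth of known layers): K_1 = 101592.798 − 3260×35.6017 = −14468.7444; K_2 = 23704.6 − 3260×(1.036 + 8.174) = −6320.
Balance: K_1 = K_2 − x×(3260 − 2860), so x = (K_2 − K_1)/(3260 − 2860) = 8148.74/400 = 20.4 km.

20.4 km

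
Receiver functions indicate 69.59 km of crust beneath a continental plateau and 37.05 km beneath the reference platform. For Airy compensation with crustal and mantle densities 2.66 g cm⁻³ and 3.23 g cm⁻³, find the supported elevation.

5.74 km

Excess crust Δ = 69.59 km − 37.05 km = 32.54 km, split between elevation h and root r with h + r = Δ.
Airy balance ρ_c h = (ρ_m − ρ_c) r gives r = h ρ_c/(ρ_m − ρ_c), so h (1 + ρ_c/(ρ_m − ρ_c)) = Δ, i.e. h = Δ (ρ_m − ρ_c)/ρ_m.
h = 32.54 km × 0.57/3.23 = 5.74 km.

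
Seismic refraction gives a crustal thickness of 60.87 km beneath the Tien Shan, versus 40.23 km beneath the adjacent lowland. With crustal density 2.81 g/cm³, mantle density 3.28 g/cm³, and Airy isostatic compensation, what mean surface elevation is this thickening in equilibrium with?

Excess crust Δ = 60.87 km − 40.23 km = 20.64 km, split between elevation h and root r with h + r = Δ.
Airy balance ρ_c h = (ρ_m − ρ_c) r gives r = h ρ_c/(ρ_m − ρ_c), so h (1 + ρ_c/(ρ_m − ρ_c)) = Δ, i.e. h = Δ (ρ_m − ρ_c)/ρ_m.
h = 20.64 km × 0.47/3.28 = 2.96 km.

2.96 km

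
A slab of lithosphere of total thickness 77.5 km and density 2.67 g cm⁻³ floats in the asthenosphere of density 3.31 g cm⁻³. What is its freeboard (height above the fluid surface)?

15 km

Floating equilibrium: submerged depth d = t ρ_obj/ρ_fluid = 77.5 km × 2.67/3.31 = 62.52 km.
Freeboard = t − d = 77.5 km − 62.52 km = 15 km.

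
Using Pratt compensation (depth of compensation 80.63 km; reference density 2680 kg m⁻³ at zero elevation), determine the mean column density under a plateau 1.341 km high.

2640 kg m⁻³

Pratt balance: ρ_ref D = ρ (D + h).
ρ = ρ_ref D/(D + h) = 2680 × 80.63 km/(80.63 km + 1.341 km) = 2640 kg m⁻³.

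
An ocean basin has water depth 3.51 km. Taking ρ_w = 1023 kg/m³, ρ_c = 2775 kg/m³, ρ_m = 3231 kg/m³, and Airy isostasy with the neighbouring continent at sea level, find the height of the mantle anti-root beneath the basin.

Isostatic balance requires: replacing crust with seawater at the top is compensated by replacing crust with mantle at the base: d (ρ_c − ρ_w) = a (ρ_m − ρ_c).
a = d (ρ_c − ρ_w)/(ρ_m − ρ_c) = 3.51 km × 1752/456 = 13.5 km.

13.5 km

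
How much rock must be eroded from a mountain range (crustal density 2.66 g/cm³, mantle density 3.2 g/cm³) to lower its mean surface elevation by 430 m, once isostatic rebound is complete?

Net drop Δ = e − u = e − e ρ_c/ρ_m = e (ρ_m − ρ_c)/ρ_m.
e = Δ ρ_m/(ρ_m − ρ_c) = 430 m × 3.2/0.54 = 2550 m.

2550 m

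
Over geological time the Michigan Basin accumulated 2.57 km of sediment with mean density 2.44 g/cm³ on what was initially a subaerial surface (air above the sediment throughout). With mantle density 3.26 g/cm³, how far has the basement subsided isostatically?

Subaerial load: s = t ρ_sed / ρ_m = 2.57 km × 2.44/3.26 = 1.92 km.

1.92 km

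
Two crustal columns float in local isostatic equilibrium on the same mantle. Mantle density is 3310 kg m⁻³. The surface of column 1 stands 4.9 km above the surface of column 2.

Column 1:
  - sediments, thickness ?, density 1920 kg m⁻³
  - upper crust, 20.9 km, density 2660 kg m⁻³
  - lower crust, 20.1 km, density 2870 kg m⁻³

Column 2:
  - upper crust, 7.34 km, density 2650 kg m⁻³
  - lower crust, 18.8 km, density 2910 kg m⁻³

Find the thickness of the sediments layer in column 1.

Take the compensation level at the base of the deeper column (depth z_c below the surface of column 1) and equate Σ ρ_i t_i down to z_c; mantle fills any gap and the z_c terms cancel.
Column 1: x×1920 + 20.9×2660 + 20.1×2870 + (z_c − 41 − x)×3310
Column 2: 4.9×0 + 7.34×2650 + 18.8×2910 + (z_c − 4.9 − 26.14)×3310
The z_c×3310 term appears on both sides and cancels. Collect the known terms of each column as K = Σ(ρt)_known − 3310 × (depth of known layers): K_1 = 113281 − 3310×41 = −22429; K_2 = 74159 − 3310×(4.9 + 26.14) = −28583.4.
Balance: K_1 − x×(3310 − 1920) = K_2, so x = (K_1 − K_2)/(3310 − 1920) = 6154.4/1390 = 4.43 km.

4.43 km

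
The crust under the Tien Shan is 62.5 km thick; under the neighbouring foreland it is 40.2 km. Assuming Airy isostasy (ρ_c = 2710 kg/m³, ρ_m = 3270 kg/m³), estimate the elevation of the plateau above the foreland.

Excess crust Δ = 62.5 km − 40.2 km = 22.3 km, split between elevation h and root r with h + r = Δ.
Airy balance ρ_c h = (ρ_m − ρ_c) r gives r = h ρ_c/(ρ_m − ρ_c), so h (1 + ρ_c/(ρ_m − ρ_c)) = Δ, i.e. h = Δ (ρ_m − ρ_c)/ρ_m.
h = 22.3 km × 560/3270 = 3.82 km.

3.82 km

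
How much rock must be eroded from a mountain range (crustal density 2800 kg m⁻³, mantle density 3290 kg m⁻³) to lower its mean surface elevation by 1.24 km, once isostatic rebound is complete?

Net drop Δ = e − u = e − e ρ_c/ρ_m = e (ρ_m − ρ_c)/ρ_m.
e = Δ ρ_m/(ρ_m − ρ_c) = 1.24 km × 3290/490 = 8.33 km.

8.33 km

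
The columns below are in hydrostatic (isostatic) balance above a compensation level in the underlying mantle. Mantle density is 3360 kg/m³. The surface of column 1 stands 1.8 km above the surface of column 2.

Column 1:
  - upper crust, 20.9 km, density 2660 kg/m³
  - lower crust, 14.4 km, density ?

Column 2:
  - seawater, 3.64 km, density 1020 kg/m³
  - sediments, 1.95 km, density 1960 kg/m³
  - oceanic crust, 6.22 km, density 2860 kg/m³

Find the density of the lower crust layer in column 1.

Take the compensation level at the base of the deeper column (depth z_c below the surface of column 1) and equate Σ ρ_i t_i down to z_c; mantle fills any gap and the z_c terms cancel.
Column 1: 20.9×2660 + 14.4×ρ + (z_c − 35.3)×3360
Column 2: 1.8×0 + 3.64×1020 + 1.95×1960 + 6.22×2860 + (z_c − 1.8 − 11.81)×3360
The z_c×3360 term appears on both sides and cancels. Collect the known terms of each column as K = Σ(ρt)_known − 3360 × (depth of known layers): K_1 = 55594 − 3360×35.3 = −63014; K_2 = 25324 − 3360×(1.8 + 11.81) = −20405.6.
Balance: K_1 + 14.4×ρ = K_2, so ρ = (K_2 − K_1)/14.4 = 42608.4/14.4 = 2960 kg/m³.

2960 kg/m³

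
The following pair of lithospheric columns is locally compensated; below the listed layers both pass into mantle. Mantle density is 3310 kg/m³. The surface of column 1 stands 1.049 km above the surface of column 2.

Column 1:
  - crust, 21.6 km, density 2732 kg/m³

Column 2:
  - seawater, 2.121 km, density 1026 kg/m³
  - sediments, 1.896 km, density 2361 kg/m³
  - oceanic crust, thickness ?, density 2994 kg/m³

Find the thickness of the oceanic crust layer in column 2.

Take the compensation level at the base of the deeper column (depth z_c below the surface of column 1) and equate Σ ρ_i t_i down to z_c; mantle fills any gap and the z_c terms cancel.
Column 1: 21.6×2732 + (z_c − 21.6)×3310
Column 2: 1.049×0 + 2.121×1026 + 1.896×2361 + x×2994 + (z_c − 1.049 − 4.017 − x)×3310
The z_c×3310 term appears on both sides and cancels. Collect the known terms of each column as K = Σ(ρt)_known − 3310 × (depth of known layers): K_1 = 59011.2 − 3310×21.6 = −12484.8; K_2 = 6652.602 − 3310×(1.049 + 4.017) = −10115.858.
Balance: K_1 = K_2 − x×(3310 − 2994), so x = (K_2 − K_1)/(3310 − 2994) = 2368.94/316 = 7.5 km.

7.5 km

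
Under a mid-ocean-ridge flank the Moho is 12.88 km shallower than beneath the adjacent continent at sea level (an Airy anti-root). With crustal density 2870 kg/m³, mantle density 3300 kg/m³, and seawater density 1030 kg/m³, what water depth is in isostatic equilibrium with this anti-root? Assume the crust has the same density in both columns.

3.01 km

Replacing a thickness d of crust by seawater at the top must be balanced by replacing crust with mantle at the base: d (ρ_c − ρ_w) = a (ρ_m − ρ_c).
d = a (ρ_m − ρ_c)/(ρ_c − ρ_w) = 12.88 km × 430/1840 = 3.01 km.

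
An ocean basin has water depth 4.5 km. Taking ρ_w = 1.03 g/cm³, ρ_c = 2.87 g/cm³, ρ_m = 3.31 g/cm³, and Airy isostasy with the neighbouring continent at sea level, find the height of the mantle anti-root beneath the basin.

In Airy isostatic equilibrium: replacing crust with seawater at the top is compensated by replacing crust with mantle at the base: d (ρ_c − ρ_w) = a (ρ_m − ρ_c).
a = d (ρ_c − ρ_w)/(ρ_m − ρ_c) = 4.5 km × 1.84/0.44 = 18.8 km.

18.8 km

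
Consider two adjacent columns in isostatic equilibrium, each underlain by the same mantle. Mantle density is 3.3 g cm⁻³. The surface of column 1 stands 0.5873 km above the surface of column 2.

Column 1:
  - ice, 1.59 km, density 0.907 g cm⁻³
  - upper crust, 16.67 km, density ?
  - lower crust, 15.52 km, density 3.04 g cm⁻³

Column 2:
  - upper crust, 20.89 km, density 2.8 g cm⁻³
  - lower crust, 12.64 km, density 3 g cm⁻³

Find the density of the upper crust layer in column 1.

2.8 g cm⁻³

Take the compensation level at the base of the deeper column (depth z_c below the surface of column 1) and equate Σ ρ_i t_i down to z_c; mantle fills any gap and the z_c terms cancel.
Column 1: 1.59×0.907 + 16.67×ρ + 15.52×3.04 + (z_c − 33.78)×3.3
Column 2: 0.5873×0 + 20.89×2.8 + 12.64×3 + (z_c − 0.5873 − 33.53)×3.3
The z_c×3.3 term appears on both sides and cancels. Collect the known terms of each column as K = Σ(ρt)_known − 3.3 × (depth of known layers): K_1 = 48.62293 − 3.3×33.78 = −62.85107; K_2 = 96.412 − 3.3×(0.5873 + 33.53) = −16.17509.
Balance: K_1 + 16.67×ρ = K_2, so ρ = (K_2 − K_1)/16.67 = 46.676/16.67 = 2.8 g cm⁻³.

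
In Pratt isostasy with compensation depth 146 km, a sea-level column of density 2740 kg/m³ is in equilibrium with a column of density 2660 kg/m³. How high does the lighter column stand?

ρ_ref D = ρ (D + h) → h = D (ρ_ref − ρ)/ρ.
h = 146 km × (2740 − 2660)/2660 = 4.39 km.

4.39 km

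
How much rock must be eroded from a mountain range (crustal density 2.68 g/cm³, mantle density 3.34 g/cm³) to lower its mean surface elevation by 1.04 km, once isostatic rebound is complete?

Net drop Δ = e − u = e − e ρ_c/ρ_m = e (ρ_m − ρ_c)/ρ_m.
e = Δ ρ_m/(ρ_m − ρ_c) = 1.04 km × 3.34/0.66 = 5.26 km.

5.26 km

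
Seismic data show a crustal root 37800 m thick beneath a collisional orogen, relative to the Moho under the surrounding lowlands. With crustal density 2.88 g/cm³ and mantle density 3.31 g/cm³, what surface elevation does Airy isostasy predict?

For local isostatic compensation: ρ_c h = (ρ_m − ρ_c) r.
h = r (ρ_m − ρ_c) / ρ_c = 37800 m × (3.31 − 2.88) / 2.88 = 5640 m.

5640 m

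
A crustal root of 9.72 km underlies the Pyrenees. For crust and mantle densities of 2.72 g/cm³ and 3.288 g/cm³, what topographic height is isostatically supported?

2.03 km

For local isostatic compensation: ρ_c h = (ρ_m − ρ_c) r.
h = r (ρ_m − ρ_c) / ρ_c = 9.72 km × (3.288 − 2.72) / 2.72 = 2.03 km.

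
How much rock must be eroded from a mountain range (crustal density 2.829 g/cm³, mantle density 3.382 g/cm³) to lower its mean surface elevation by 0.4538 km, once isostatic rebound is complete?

Net drop Δ = e − u = e − e ρ_c/ρ_m = e (ρ_m − ρ_c)/ρ_m.
e = Δ ρ_m/(ρ_m − ρ_c) = 0.4538 km × 3.382/0.553 = 2.78 km.

2.78 km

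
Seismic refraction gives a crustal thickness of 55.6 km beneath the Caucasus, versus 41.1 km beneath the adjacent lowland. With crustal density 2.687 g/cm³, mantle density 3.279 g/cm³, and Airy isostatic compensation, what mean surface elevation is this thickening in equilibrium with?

Excess crust Δ = 55.6 km − 41.1 km = 14.5 km, split between elevation h and root r with h + r = Δ.
Airy balance ρ_c h = (ρ_m − ρ_c) r gives r = h ρ_c/(ρ_m − ρ_c), so h (1 + ρ_c/(ρ_m − ρ_c)) = Δ, i.e. h = Δ (ρ_m − ρ_c)/ρ_m.
h = 14.5 km × 0.592/3.279 = 2.62 km.

2.62 km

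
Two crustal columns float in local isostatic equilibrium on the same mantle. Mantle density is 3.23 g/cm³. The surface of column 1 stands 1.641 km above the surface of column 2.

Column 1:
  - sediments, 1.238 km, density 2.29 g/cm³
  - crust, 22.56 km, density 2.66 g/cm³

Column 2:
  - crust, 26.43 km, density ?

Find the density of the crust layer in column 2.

Take the compensation level at the base of the deeper column (depth z_c below the surface of column 1) and equate Σ ρ_i t_i down to z_c; mantle fills any gap and the z_c terms cancel.
Column 1: 1.238×2.29 + 22.56×2.66 + (z_c − 23.798)×3.23
Column 2: 1.641×0 + 26.43×ρ + (z_c − 1.641 − 26.43)×3.23
The z_c×3.23 term appears on both sides and cancels. Collect the known terms of each column as K = Σ(ρt)_known − 3.23 × (depth of known layers): K_1 = 62.84462 − 3.23×23.798 = −14.02292; K_2 = 0 − 3.23×(1.641 + 26.43) = −90.66933.
Balance: K_1 = K_2 + 26.43×ρ, so ρ = (K_1 − K_2)/26.43 = 76.6464/26.43 = 2.9 g/cm³.

2.9 g/cm³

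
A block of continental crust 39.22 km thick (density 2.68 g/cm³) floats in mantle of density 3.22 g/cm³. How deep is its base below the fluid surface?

32.6 km

Draft d = t ρ_obj/ρ_fluid = 39.22 km × 2.68/3.22 = 32.6 km.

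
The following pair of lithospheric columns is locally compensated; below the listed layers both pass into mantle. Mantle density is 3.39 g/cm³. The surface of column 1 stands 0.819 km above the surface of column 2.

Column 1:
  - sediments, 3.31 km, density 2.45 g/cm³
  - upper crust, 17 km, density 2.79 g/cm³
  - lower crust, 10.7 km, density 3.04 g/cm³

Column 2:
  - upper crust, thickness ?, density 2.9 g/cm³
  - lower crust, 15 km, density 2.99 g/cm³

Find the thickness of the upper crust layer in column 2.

16.9 km

Take the compensation level at the base of the deeper column (depth z_c below the surface of column 1) and equate Σ ρ_i t_i down to z_c; mantle fills any gap and the z_c terms cancel.
Column 1: 3.31×2.45 + 17×2.79 + 10.7×3.04 + (z_c − 31.01)×3.39
Column 2: 0.819×0 + x×2.9 + 15×2.99 + (z_c − 0.819 − 15 − x)×3.39
The z_c×3.39 term appears on both sides and cancels. Collect the known terms of each column as K = Σ(ρt)_known − 3.39 × (depth of known layers): K_1 = 88.0675 − 3.39×31.01 = −17.0564; K_2 = 44.85 − 3.39×(0.819 + 15) = −8.77641.
Balance: K_1 = K_2 − x×(3.39 − 2.9), so x = (K_2 − K_1)/(3.39 − 2.9) = 8.27999/0.49 = 16.9 km.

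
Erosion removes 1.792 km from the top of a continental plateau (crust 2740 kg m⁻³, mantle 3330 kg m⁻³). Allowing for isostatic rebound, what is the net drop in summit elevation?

0.318 km

Rebound u = e ρ_c/ρ_m = 1.792 km × 2740/3330 = 1.474 km.
Net surface drop = e − u = 1.792 km − 1.474 km = e (ρ_m − ρ_c)/ρ_m = 0.318 km.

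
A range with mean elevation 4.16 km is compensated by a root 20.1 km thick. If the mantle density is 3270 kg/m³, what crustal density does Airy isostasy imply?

2710 kg/m³

ρ_c h = (ρ_m − ρ_c) r → ρ_c (h + r) = ρ_m r → ρ_c = ρ_m r / (h + r).
ρ_c = 3270 × 20.1 km / (4.16 km + 20.1 km) = 2710 kg/m³.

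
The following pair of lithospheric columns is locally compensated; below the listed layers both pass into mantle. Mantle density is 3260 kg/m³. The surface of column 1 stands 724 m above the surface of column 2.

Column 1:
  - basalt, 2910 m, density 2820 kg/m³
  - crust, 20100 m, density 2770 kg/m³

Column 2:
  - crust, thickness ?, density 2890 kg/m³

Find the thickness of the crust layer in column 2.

23700 m

Take the compensation level at the base of the deeper column (depth z_c below the surface of column 1) and equate Σ ρ_i t_i down to z_c; mantle fills any gap and the z_c terms cancel.
Column 1: 2910×2820 + 20100×2770 + (z_c − 23010)×3260
Column 2: 724×0 + x×2890 + (z_c − 724 − 0 − x)×3260
The z_c×3260 term appears on both sides and cancels. Collect the known terms of each column as K = Σ(ρt)_known − 3260 × (depth of known layers): K_1 = 63883200 − 3260×23010 = −11129400; K_2 = 0 − 3260×(724 + 0) = −2360240.
Balance: K_1 = K_2 − x×(3260 − 2890), so x = (K_2 − K_1)/(3260 − 2890) = 8769160/370 = 23700 m.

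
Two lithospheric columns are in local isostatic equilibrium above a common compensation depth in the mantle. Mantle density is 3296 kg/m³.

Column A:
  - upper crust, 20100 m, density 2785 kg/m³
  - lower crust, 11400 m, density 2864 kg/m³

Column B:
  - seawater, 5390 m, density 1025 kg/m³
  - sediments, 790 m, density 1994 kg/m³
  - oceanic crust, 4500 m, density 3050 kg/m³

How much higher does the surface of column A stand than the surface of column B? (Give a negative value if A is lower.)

For any compensation level in the mantle, the mantle terms cancel and isostasy reduces to e = (Σt_A − Σt_B) − (Σ(ρt)_A − Σ(ρt)_B) / ρ_m.
Σt_A = 31500 m; Σt_B = 10680 m; Σ(ρt)_A = 88628100; Σ(ρt)_B = 20825010 (in m·kg/m³).
e = (31500 − 10680) − (88628100 − 20825010) / 3296 = 249 m.

249 m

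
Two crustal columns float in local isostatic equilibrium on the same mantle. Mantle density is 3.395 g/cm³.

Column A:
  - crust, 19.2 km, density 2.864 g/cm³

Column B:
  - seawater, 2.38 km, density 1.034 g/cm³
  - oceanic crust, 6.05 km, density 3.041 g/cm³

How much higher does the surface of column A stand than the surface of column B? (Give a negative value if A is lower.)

For any compensation level in the mantle, the mantle terms cancel and isostasy reduces to e = (Σt_A − Σt_B) − (Σ(ρt)_A − Σ(ρt)_B) / ρ_m.
Σt_A = 19.2 km; Σt_B = 8.43 km; Σ(ρt)_A = 54.9888; Σ(ρt)_B = 20.85897 (in km·g/cm³).
e = (19.2 − 8.43) − (54.9888 − 20.85897) / 3.395 = 0.717 km.

0.717 km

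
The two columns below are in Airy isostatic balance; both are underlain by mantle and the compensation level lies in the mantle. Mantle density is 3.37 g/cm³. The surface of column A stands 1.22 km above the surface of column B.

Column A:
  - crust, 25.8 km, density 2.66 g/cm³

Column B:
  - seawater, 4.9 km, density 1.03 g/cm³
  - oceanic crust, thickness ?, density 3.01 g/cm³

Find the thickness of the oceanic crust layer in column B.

7.61 km

Take the compensation level at the base of the deeper column (depth z_c below the surface of column A) and equate Σ ρ_i t_i down to z_c; mantle fills any gap and the z_c terms cancel.
Column A: 25.8×2.66 + (z_c − 25.8)×3.37
Column B: 1.22×0 + 4.9×1.03 + x×3.01 + (z_c − 1.22 − 4.9 − x)×3.37
The z_c×3.37 term appears on both sides and cancels. Collect the known terms of each column as K = Σ(ρt)_known − 3.37 × (depth of known layers): K_A = 68.628 − 3.37×25.8 = −18.318; K_B = 5.047 − 3.37×(1.22 + 4.9) = −15.5774.
Balance: K_A = K_B − x×(3.37 − 3.01), so x = (K_B − K_A)/(3.37 − 3.01) = 2.7406/0.36 = 7.61 km.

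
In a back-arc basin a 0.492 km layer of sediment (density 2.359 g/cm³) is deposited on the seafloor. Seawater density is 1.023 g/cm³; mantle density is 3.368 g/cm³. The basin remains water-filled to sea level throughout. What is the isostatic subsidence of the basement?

0.28 km

Submarine loading: the sediment displaces seawater, and the subsidence is in turn flooded, so s (ρ_m − ρ_w) = t (ρ_sed − ρ_w).
s = 0.492 km × (2.359 − 1.023) / (3.368 − 1.023) = 0.28 km.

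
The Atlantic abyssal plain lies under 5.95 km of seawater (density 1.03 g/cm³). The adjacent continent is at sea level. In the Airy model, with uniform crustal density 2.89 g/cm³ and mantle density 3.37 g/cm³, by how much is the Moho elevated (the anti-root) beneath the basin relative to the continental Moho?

23.1 km

Equating mass per unit area of the two columns: replacing crust with seawater at the top is compensated by replacing crust with mantle at the base: d (ρ_c − ρ_w) = a (ρ_m − ρ_c).
a = d (ρ_c − ρ_w)/(ρ_m − ρ_c) = 5.95 km × 1.86/0.48 = 23.1 km.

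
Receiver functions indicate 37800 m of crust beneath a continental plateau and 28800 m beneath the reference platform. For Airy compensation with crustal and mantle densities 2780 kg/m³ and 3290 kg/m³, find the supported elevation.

1400 m

Excess crust Δ = 37800 m − 28800 m = 9000 m, split between elevation h and root r with h + r = Δ.
Airy balance ρ_c h = (ρ_m − ρ_c) r gives r = h ρ_c/(ρ_m − ρ_c), so h (1 + ρ_c/(ρ_m − ρ_c)) = Δ, i.e. h = Δ (ρ_m − ρ_c)/ρ_m.
h = 9000 m × 510/3290 = 1400 m.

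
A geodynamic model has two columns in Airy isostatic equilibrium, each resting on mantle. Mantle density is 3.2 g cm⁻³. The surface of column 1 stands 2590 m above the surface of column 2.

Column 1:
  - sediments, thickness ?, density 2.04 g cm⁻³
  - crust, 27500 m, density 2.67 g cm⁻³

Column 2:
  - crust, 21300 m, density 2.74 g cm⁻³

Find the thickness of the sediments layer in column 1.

Take the compensation level at the base of the deeper column (depth z_c below the surface of column 1) and equate Σ ρ_i t_i down to z_c; mantle fills any gap and the z_c terms cancel.
Column 1: x×2.04 + 27500×2.67 + (z_c − 27500 − x)×3.2
Column 2: 2590×0 + 21300×2.74 + (z_c − 2590 − 21300)×3.2
The z_c×3.2 term appears on both sides and cancels. Collect the known terms of each column as K = Σ(ρt)_known − 3.2 × (depth of known layers): K_1 = 73425 − 3.2×27500 = −14575; K_2 = 58362 − 3.2×(2590 + 21300) = −18086.
Balance: K_1 − x×(3.2 − 2.04) = K_2, so x = (K_1 − K_2)/(3.2 − 2.04) = 3511/1.16 = 3030 m.

3030 m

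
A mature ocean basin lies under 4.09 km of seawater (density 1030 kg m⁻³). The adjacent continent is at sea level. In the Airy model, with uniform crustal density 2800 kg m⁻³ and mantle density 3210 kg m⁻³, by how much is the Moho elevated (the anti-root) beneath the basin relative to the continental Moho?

17.7 km

By Archimedes' principle applied to the lithosphere: replacing crust with seawater at the top is compensated by replacing crust with mantle at the base: d (ρ_c − ρ_w) = a (ρ_m − ρ_c).
a = d (ρ_c − ρ_w)/(ρ_m − ρ_c) = 4.09 km × 1770/410 = 17.7 km.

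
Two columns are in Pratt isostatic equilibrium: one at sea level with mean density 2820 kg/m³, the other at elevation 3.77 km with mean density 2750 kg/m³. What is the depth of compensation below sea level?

ρ_ref D = ρ (D + h) → D (ρ_ref − ρ) = ρ h.
D = ρ h/(ρ_ref − ρ) = 2750 × 3.77 km/(2820 − 2750) = 148 km.

148 km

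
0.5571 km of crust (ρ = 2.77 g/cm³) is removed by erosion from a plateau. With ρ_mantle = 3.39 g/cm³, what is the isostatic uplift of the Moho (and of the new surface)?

Unloading: uplift u = e ρ_c/ρ_m = 0.5571 km × 2.77/3.39 = 0.455 km.

0.455 km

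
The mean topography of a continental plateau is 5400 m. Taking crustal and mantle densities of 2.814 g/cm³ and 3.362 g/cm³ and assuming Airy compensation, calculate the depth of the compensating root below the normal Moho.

Balancing pressure at the compensation depth: the weight of the topography is balanced by the buoyancy of the root, ρ_c h = (ρ_m − ρ_c) r.
r = h · ρ_c / (ρ_m − ρ_c) = 5400 m × 2.814 / (3.362 − 2.814) = 27700 m.

27700 m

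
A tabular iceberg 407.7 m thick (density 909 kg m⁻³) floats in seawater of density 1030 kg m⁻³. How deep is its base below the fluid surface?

360 m

Draft d = t ρ_obj/ρ_fluid = 407.7 m × 909/1030 = 360 m.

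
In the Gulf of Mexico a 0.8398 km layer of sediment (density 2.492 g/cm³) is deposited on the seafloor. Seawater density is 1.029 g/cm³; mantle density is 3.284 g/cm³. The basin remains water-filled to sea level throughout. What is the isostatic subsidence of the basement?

0.545 km

Submarine loading: the sediment displaces seawater, and the subsidence is in turn flooded, so s (ρ_m − ρ_w) = t (ρ_sed − ρ_w).
s = 0.8398 km × (2.492 − 1.029) / (3.284 − 1.029) = 0.545 km.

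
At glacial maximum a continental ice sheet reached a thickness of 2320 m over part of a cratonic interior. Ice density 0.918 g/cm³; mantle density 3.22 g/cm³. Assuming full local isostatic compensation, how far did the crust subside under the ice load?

661 m

Isostatic balance requires: the ice load ρ_ice t is balanced by mantle displaced below, ρ_m s.
s = t ρ_ice / ρ_m = 2320 m × 0.918/3.22 = 661 m.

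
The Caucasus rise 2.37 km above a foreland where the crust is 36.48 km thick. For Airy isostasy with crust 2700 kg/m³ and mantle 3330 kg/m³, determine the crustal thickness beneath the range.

49 km

Root depth r = h ρ_c / (ρ_m − ρ_c) = 2.37 km × 2700 / 630 = 10.16 km.
Total thickness = T + h + r = 36.48 km + 2.37 km + 10.16 km = 49 km.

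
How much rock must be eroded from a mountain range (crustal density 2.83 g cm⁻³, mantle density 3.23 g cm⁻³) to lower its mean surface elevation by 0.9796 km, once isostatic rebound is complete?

7.91 km

Net drop Δ = e − u = e − e ρ_c/ρ_m = e (ρ_m − ρ_c)/ρ_m.
e = Δ ρ_m/(ρ_m − ρ_c) = 0.9796 km × 3.23/0.4 = 7.91 km.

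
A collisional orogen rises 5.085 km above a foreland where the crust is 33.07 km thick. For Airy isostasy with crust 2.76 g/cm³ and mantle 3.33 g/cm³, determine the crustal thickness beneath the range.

62.8 km

Root depth r = h ρ_c / (ρ_m − ρ_c) = 5.085 km × 2.76 / 0.57 = 24.62 km.
Total thickness = T + h + r = 33.07 km + 5.085 km + 24.62 km = 62.8 km.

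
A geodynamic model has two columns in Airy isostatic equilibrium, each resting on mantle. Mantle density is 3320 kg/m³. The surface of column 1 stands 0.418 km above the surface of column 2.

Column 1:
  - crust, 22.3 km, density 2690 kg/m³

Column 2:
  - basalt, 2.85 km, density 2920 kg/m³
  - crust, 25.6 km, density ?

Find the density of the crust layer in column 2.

2870 kg/m³

Take the compensation level at the base of the deeper column (depth z_c below the surface of column 1) and equate Σ ρ_i t_i down to z_c; mantle fills any gap and the z_c terms cancel.
Column 1: 22.3×2690 + (z_c − 22.3)×3320
Column 2: 0.418×0 + 2.85×2920 + 25.6×ρ + (z_c − 0.418 − 28.45)×3320
The z_c×3320 term appears on both sides and cancels. Collect the known terms of each column as K = Σ(ρt)_known − 3320 × (depth of known layers): K_1 = 59987 − 3320×22.3 = −14049; K_2 = 8322 − 3320×(0.418 + 28.45) = −87519.76.
Balance: K_1 = K_2 + 25.6×ρ, so ρ = (K_1 − K_2)/25.6 = 73470.8/25.6 = 2870 kg/m³.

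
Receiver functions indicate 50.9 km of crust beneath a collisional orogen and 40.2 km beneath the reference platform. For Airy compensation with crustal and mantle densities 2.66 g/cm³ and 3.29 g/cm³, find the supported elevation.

Excess crust Δ = 50.9 km − 40.2 km = 10.7 km, split between elevation h and root r with h + r = Δ.
Airy balance ρ_c h = (ρ_m − ρ_c) r gives r = h ρ_c/(ρ_m − ρ_c), so h (1 + ρ_c/(ρ_m − ρ_c)) = Δ, i.e. h = Δ (ρ_m − ρ_c)/ρ_m.
h = 10.7 km × 0.63/3.29 = 2.05 km.

2.05 km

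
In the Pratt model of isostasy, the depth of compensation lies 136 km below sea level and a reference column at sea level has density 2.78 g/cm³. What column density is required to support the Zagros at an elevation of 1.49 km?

2.75 g/cm³

Pratt balance: ρ_ref D = ρ (D + h).
ρ = ρ_ref D/(D + h) = 2.78 × 136 km/(136 km + 1.49 km) = 2.75 g/cm³.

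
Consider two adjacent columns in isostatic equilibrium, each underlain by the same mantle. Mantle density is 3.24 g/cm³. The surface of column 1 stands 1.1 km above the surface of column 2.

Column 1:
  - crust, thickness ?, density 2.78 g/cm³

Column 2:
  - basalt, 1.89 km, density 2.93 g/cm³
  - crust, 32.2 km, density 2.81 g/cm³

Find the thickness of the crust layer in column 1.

39.1 km

Take the compensation level at the base of the deeper column (depth z_c below the surface of column 1) and equate Σ ρ_i t_i down to z_c; mantle fills any gap and the z_c terms cancel.
Column 1: x×2.78 + (z_c − 0 − x)×3.24
Column 2: 1.1×0 + 1.89×2.93 + 32.2×2.81 + (z_c − 1.1 − 34.09)×3.24
The z_c×3.24 term appears on both sides and cancels. Collect the known terms of each column as K = Σ(ρt)_known − 3.24 × (depth of known layers): K_1 = 0 − 3.24×0 = 0; K_2 = 96.0197 − 3.24×(1.1 + 34.09) = −17.9959.
Balance: K_1 − x×(3.24 − 2.78) = K_2, so x = (K_1 − K_2)/(3.24 − 2.78) = 17.9959/0.46 = 39.1 km.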